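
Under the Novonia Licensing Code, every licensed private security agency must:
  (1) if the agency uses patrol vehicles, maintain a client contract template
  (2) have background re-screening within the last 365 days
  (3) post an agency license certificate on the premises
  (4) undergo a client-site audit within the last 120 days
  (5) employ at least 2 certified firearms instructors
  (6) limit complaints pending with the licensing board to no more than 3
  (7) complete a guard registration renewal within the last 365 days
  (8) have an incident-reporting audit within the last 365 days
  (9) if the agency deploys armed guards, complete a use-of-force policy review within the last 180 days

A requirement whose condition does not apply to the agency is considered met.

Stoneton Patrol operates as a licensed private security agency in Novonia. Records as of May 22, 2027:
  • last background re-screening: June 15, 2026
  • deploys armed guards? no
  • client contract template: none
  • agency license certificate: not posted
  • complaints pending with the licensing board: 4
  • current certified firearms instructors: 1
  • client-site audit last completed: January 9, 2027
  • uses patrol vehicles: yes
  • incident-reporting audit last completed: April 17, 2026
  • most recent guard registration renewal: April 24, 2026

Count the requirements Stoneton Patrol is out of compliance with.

7

1. condition 'uses patrol vehicles' holds; client contract template absent → not met
2. background re-screening 341 days ago vs limit 365 → met
3. agency license certificate absent → not met
4. client-site audit 133 days ago vs limit 120 → not met
5. certified firearms instructors 1 < 2 → not met
6. complaints pending with the licensing board 4 > 3 → not met
7. guard registration renewal 393 days ago vs limit 365 → not met
8. incident-reporting audit 400 days ago vs limit 365 → not met
9. condition 'deploys armed guards' does not hold → requirement n/a → met
Not met: 7 of 9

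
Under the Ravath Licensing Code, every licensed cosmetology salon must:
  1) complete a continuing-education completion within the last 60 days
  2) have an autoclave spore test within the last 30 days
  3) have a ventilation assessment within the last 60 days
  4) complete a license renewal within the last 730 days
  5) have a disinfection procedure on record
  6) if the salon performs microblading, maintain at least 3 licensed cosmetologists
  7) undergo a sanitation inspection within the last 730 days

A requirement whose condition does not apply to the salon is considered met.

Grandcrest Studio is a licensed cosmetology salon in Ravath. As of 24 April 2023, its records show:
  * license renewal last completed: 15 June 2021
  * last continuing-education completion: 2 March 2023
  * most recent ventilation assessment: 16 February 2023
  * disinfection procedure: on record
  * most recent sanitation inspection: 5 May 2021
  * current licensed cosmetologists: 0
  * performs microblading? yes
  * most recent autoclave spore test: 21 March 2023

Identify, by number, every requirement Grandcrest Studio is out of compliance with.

1. continuing-education completion 53 days ago vs limit 60 → met
2. autoclave spore test 34 days ago vs limit 30 → not met
3. ventilation assessment 67 days ago vs limit 60 → not met
4. license renewal 678 days ago vs limit 730 → met
5. disinfection procedure present → met
6. condition 'performs microblading' holds; licensed cosmetologists 0 < 3 → not met
7. sanitation inspection 719 days ago vs limit 730 → met
Not met: 2, 3, 6

2, 3, 6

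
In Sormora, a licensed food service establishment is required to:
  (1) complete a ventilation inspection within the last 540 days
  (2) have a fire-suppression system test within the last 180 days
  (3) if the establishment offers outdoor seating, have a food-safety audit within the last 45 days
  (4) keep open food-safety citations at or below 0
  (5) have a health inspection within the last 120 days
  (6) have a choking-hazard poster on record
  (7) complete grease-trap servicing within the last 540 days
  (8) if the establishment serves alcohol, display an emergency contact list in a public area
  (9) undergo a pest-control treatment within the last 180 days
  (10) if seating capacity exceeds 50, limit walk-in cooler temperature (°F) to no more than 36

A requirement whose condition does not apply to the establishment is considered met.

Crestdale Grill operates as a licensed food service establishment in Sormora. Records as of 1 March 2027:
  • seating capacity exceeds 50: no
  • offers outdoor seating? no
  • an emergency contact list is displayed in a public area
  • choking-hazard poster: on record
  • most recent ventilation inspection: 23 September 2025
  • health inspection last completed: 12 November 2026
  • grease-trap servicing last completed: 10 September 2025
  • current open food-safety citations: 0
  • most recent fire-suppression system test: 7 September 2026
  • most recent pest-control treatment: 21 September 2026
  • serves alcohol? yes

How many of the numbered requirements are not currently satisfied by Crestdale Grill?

1. ventilation inspection 524 days ago vs limit 540 → met
2. fire-suppression system test 175 days ago vs limit 180 → met
3. condition 'offers outdoor seating' does not hold → requirement n/a → met
4. open food-safety citations 0 ≤ 0 → met
5. health inspection 109 days ago vs limit 120 → met
6. choking-hazard poster present → met
7. grease-trap servicing 537 days ago vs limit 540 → met
8. condition 'serves alcohol' holds; emergency contact list present → met
9. pest-control treatment 161 days ago vs limit 180 → met
10. condition 'seating capacity exceeds 50' does not hold → requirement n/a → met
Not met: 0 of 10

0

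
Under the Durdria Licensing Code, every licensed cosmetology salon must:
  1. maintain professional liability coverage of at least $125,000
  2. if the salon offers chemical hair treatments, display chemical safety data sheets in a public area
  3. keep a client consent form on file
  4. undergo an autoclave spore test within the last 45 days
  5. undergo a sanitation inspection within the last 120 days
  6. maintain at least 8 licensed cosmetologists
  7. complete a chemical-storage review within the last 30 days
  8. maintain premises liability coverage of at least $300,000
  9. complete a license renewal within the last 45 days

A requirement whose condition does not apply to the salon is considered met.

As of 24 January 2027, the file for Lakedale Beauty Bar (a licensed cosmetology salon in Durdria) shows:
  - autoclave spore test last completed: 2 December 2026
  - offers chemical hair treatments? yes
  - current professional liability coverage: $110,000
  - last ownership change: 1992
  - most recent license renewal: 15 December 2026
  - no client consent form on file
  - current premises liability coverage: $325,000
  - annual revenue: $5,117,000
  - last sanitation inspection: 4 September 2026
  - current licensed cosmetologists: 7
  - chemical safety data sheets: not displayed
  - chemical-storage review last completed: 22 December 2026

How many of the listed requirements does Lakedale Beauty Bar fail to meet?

7

1. professional liability coverage $110,000 < $125,000 → not met
2. condition 'offers chemical hair treatments' holds; chemical safety data sheets absent → not met
3. client consent form absent → not met
4. autoclave spore test 53 days ago vs limit 45 → not met
5. sanitation inspection 142 days ago vs limit 120 → not met
6. licensed cosmetologists 7 < 8 → not met
7. chemical-storage review 33 days ago vs limit 30 → not met
8. premises liability coverage $325,000 ≥ $300,000 → met
9. license renewal 40 days ago vs limit 45 → met
Not met: 7 of 9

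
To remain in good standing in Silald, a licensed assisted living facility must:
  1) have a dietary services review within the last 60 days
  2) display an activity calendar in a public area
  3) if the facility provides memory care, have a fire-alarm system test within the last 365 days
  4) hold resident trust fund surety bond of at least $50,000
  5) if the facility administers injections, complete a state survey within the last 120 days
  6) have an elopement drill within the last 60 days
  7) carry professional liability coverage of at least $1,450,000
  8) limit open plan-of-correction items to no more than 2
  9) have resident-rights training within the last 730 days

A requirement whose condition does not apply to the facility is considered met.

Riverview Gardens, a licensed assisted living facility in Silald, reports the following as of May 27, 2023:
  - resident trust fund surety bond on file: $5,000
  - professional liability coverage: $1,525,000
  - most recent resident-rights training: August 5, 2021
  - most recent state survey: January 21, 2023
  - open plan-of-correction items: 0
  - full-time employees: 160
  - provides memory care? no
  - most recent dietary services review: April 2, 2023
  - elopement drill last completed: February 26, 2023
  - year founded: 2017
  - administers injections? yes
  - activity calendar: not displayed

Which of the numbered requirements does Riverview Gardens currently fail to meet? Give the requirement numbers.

2, 4, 5, 6

1. dietary services review 55 days ago vs limit 60 → met
2. activity calendar absent → not met
3. condition 'provides memory care' does not hold → requirement n/a → met
4. resident trust fund surety bond $5,000 < $50,000 → not met
5. condition 'administers injections' holds; state survey 126 days ago vs limit 120 → not met
6. elopement drill 90 days ago vs limit 60 → not met
7. professional liability coverage $1,525,000 ≥ $1,450,000 → met
8. open plan-of-correction items 0 ≤ 2 → met
9. resident-rights training 660 days ago vs limit 730 → met
Not met: 2, 4, 5, 6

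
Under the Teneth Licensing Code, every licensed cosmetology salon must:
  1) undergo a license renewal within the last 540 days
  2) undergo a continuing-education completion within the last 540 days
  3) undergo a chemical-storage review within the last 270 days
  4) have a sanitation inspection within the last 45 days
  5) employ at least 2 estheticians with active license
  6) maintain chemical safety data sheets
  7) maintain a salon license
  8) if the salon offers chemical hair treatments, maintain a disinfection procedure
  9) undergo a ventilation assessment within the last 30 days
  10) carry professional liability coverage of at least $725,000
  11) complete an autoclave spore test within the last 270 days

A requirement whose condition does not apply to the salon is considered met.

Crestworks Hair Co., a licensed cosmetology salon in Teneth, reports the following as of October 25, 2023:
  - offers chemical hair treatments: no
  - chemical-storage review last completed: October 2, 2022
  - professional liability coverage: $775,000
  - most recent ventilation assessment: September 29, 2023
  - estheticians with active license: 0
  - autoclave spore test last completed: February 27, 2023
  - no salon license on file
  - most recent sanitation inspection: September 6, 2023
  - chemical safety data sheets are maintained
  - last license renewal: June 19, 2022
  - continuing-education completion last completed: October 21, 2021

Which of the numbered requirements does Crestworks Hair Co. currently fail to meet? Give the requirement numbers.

2, 3, 4, 5, 7

1. license renewal 493 days ago vs limit 540 → met
2. continuing-education completion 734 days ago vs limit 540 → not met
3. chemical-storage review 388 days ago vs limit 270 → not met
4. sanitation inspection 49 days ago vs limit 45 → not met
5. estheticians with active license 0 < 2 → not met
6. chemical safety data sheets present → met
7. salon license absent → not met
8. condition 'offers chemical hair treatments' does not hold → requirement n/a → met
9. ventilation assessment 26 days ago vs limit 30 → met
10. professional liability coverage $775,000 ≥ $725,000 → met
11. autoclave spore test 240 days ago vs limit 270 → met
Not met: 2, 3, 4, 5, 7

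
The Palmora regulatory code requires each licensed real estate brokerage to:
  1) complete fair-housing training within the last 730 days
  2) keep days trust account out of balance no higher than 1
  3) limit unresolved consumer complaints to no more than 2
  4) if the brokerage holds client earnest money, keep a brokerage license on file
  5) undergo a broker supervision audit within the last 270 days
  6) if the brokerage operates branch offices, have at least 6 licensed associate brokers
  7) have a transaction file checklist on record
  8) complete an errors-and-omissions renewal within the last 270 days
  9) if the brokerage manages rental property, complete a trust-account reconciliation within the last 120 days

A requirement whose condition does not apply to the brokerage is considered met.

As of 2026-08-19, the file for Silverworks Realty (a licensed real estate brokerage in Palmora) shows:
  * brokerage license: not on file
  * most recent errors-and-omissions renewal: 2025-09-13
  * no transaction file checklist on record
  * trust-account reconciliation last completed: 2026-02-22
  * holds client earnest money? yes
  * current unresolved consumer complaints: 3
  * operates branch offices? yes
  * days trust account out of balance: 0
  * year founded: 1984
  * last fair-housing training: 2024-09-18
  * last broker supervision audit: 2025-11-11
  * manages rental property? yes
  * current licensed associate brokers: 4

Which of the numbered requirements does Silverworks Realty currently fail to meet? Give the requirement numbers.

1. fair-housing training 700 days ago vs limit 730 → met
2. days trust account out of balance 0 ≤ 1 → met
3. unresolved consumer complaints 3 > 2 → not met
4. condition 'holds client earnest money' holds; brokerage license absent → not met
5. broker supervision audit 281 days ago vs limit 270 → not met
6. condition 'operates branch offices' holds; licensed associate brokers 4 < 6 → not met
7. transaction file checklist absent → not met
8. errors-and-omissions renewal 340 days ago vs limit 270 → not met
9. condition 'manages rental property' holds; trust-account reconciliation 178 days ago vs limit 120 → not met
Not met: 3, 4, 5, 6, 7, 8, 9

3, 4, 5, 6, 7, 8, 9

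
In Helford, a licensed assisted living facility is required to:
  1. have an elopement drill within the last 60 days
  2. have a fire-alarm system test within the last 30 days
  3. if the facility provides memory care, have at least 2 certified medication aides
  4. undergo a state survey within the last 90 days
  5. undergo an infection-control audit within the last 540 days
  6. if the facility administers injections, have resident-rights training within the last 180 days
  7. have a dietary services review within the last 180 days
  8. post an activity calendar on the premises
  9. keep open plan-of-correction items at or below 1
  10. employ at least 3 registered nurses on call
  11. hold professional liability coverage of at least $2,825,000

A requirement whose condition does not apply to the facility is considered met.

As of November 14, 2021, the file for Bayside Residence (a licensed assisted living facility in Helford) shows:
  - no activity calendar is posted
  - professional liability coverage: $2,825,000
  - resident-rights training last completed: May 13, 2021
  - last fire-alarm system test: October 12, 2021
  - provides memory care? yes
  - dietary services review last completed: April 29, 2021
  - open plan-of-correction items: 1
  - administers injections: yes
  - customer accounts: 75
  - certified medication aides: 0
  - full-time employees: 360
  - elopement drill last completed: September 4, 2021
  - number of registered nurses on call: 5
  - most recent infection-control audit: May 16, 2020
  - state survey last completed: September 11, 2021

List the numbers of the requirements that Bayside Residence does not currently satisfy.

1. elopement drill 71 days ago vs limit 60 → not met
2. fire-alarm system test 33 days ago vs limit 30 → not met
3. condition 'provides memory care' holds; certified medication aides 0 < 2 → not met
4. state survey 64 days ago vs limit 90 → met
5. infection-control audit 547 days ago vs limit 540 → not met
6. condition 'administers injections' holds; resident-rights training 185 days ago vs limit 180 → not met
7. dietary services review 199 days ago vs limit 180 → not met
8. activity calendar absent → not met
9. open plan-of-correction items 1 ≤ 1 → met
10. registered nurses on call 5 ≥ 3 → met
11. professional liability coverage $2,825,000 ≥ $2,825,000 → met
Not met: 1, 2, 3, 5, 6, 7, 8

1, 2, 3, 5, 6, 7, 8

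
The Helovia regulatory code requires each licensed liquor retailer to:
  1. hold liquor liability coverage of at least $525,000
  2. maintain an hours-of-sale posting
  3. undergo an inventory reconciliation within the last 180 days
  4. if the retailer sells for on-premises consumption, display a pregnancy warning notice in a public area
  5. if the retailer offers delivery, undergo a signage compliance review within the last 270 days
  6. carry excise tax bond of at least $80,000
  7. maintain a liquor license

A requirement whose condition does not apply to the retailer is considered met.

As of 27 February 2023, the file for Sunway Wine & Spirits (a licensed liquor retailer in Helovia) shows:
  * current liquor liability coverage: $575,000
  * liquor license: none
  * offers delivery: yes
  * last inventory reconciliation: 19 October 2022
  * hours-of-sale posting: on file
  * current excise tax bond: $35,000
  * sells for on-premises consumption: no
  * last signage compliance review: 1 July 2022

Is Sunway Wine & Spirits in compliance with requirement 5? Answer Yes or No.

5. condition 'offers delivery' holds; signage compliance review 241 days ago vs limit 270 → met

Yes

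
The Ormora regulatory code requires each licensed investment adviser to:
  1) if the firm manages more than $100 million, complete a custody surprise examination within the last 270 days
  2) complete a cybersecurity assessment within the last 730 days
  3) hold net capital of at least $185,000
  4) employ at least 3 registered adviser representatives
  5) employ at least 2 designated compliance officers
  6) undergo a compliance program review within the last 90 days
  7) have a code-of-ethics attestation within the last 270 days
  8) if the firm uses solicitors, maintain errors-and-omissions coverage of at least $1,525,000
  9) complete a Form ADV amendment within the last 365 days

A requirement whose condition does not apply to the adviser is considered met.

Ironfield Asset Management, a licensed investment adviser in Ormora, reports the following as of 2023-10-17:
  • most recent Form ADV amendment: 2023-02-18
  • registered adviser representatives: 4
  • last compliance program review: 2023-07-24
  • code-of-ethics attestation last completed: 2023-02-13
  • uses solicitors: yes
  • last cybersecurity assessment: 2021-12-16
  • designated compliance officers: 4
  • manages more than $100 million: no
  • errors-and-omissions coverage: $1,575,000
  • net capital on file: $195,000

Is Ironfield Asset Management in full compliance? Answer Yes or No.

Yes

1. condition 'manages more than $100 million' does not hold → requirement n/a → met
2. cybersecurity assessment 670 days ago vs limit 730 → met
3. net capital $195,000 ≥ $185,000 → met
4. registered adviser representatives 4 ≥ 3 → met
5. designated compliance officers 4 ≥ 2 → met
6. compliance program review 85 days ago vs limit 90 → met
7. code-of-ethics attestation 246 days ago vs limit 270 → met
8. condition 'uses solicitors' holds; errors-and-omissions coverage $1,575,000 ≥ $1,525,000 → met
9. Form ADV amendment 241 days ago vs limit 365 → met
All met.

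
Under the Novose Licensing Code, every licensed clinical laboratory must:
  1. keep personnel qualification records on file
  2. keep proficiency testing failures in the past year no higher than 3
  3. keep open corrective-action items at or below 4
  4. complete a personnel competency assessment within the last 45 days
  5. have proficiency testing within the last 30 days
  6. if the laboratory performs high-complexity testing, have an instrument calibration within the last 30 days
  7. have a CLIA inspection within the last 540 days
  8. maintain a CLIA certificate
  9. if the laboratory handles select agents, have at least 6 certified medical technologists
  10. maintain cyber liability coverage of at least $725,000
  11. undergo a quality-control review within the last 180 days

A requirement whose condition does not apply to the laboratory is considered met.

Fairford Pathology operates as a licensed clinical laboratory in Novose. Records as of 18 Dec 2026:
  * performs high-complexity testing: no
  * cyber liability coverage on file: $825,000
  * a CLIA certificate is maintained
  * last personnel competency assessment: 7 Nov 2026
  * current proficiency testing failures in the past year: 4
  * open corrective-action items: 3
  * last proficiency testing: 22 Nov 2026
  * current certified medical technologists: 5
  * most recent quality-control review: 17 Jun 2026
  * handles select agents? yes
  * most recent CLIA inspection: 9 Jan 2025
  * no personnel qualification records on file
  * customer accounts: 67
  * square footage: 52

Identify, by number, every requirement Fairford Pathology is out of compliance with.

1. personnel qualification records absent → not met
2. proficiency testing failures in the past year 4 > 3 → not met
3. open corrective-action items 3 ≤ 4 → met
4. personnel competency assessment 41 days ago vs limit 45 → met
5. proficiency testing 26 days ago vs limit 30 → met
6. condition 'performs high-complexity testing' does not hold → requirement n/a → met
7. CLIA inspection 708 days ago vs limit 540 → not met
8. CLIA certificate present → met
9. condition 'handles select agents' holds; certified medical technologists 5 < 6 → not met
10. cyber liability coverage $825,000 ≥ $725,000 → met
11. quality-control review 184 days ago vs limit 180 → not met
Not met: 1, 2, 7, 9, 11

1, 2, 7, 9, 11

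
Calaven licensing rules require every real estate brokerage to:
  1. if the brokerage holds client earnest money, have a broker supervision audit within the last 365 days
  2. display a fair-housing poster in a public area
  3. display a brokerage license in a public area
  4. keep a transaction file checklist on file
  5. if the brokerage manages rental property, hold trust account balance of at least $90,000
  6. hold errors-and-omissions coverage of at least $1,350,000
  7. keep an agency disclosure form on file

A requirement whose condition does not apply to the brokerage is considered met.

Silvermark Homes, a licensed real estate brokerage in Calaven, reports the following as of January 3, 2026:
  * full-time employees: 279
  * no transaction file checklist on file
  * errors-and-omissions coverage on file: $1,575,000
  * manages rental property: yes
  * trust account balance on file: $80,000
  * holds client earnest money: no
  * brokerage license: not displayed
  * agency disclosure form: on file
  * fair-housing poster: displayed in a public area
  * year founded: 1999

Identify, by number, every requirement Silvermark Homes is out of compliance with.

3, 4, 5

1. condition 'holds client earnest money' does not hold → requirement n/a → met
2. fair-housing poster present → met
3. brokerage license absent → not met
4. transaction file checklist absent → not met
5. condition 'manages rental property' holds; trust account balance $80,000 < $90,000 → not met
6. errors-and-omissions coverage $1,575,000 ≥ $1,350,000 → met
7. agency disclosure form present → met
Not met: 3, 4, 5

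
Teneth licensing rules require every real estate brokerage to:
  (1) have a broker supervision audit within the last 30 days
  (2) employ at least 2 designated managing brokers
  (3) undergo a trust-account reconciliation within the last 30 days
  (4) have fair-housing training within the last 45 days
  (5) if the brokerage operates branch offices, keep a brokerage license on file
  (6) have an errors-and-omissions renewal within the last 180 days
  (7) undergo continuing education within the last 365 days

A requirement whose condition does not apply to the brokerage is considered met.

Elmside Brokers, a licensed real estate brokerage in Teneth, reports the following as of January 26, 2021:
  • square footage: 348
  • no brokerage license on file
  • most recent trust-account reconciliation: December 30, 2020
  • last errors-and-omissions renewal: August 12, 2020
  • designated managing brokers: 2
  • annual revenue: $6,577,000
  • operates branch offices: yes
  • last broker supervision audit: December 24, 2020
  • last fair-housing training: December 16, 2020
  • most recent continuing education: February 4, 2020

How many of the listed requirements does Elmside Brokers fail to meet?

2

1. broker supervision audit 33 days ago vs limit 30 → not met
2. designated managing brokers 2 ≥ 2 → met
3. trust-account reconciliation 27 days ago vs limit 30 → met
4. fair-housing training 41 days ago vs limit 45 → met
5. condition 'operates branch offices' holds; brokerage license absent → not met
6. errors-and-omissions renewal 167 days ago vs limit 180 → met
7. continuing education 357 days ago vs limit 365 → met
Not met: 2 of 7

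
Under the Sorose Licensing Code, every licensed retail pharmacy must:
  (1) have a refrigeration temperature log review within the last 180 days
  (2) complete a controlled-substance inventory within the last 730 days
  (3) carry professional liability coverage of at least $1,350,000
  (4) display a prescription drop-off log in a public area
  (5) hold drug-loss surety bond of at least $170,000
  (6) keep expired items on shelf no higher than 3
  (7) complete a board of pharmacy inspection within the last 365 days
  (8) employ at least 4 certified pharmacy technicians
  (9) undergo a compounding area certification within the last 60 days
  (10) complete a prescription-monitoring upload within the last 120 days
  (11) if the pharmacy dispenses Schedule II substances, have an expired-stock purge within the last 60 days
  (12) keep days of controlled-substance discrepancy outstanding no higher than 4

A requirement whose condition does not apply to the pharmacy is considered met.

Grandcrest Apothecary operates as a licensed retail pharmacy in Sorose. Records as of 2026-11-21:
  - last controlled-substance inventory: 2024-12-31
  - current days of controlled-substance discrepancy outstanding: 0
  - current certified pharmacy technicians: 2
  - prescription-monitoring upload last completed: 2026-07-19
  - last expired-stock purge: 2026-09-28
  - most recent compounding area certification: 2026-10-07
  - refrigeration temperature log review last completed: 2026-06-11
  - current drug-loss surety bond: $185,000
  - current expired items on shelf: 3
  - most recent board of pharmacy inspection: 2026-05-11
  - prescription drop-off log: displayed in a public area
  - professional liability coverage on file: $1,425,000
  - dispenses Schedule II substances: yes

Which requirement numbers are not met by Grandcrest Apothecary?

1. refrigeration temperature log review 163 days ago vs limit 180 → met
2. controlled-substance inventory 690 days ago vs limit 730 → met
3. professional liability coverage $1,425,000 ≥ $1,350,000 → met
4. prescription drop-off log present → met
5. drug-loss surety bond $185,000 ≥ $170,000 → met
6. expired items on shelf 3 ≤ 3 → met
7. board of pharmacy inspection 194 days ago vs limit 365 → met
8. certified pharmacy technicians 2 < 4 → not met
9. compounding area certification 45 days ago vs limit 60 → met
10. prescription-monitoring upload 125 days ago vs limit 120 → not met
11. condition 'dispenses Schedule II substances' holds; expired-stock purge 54 days ago vs limit 60 → met
12. days of controlled-substance discrepancy outstanding 0 ≤ 4 → met
Not met: 8, 10

8, 10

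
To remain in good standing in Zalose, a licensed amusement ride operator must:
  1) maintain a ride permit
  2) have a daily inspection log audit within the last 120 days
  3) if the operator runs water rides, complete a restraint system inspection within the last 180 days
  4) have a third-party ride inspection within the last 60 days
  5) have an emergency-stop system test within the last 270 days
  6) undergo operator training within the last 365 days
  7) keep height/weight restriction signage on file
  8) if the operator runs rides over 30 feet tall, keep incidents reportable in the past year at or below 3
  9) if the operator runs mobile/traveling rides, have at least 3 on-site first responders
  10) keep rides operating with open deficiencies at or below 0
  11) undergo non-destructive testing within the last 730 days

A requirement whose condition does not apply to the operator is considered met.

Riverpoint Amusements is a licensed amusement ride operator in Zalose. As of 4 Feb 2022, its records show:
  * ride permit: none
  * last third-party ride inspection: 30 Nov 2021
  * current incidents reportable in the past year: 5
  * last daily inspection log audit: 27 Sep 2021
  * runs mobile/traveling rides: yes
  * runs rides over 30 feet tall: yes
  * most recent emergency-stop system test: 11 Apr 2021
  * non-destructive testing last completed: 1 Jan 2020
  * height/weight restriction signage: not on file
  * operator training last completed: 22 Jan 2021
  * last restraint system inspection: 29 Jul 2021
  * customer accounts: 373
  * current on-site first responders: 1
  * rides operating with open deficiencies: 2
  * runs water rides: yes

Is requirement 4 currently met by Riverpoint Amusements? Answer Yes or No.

No

4. third-party ride inspection 66 days ago vs limit 60 → not met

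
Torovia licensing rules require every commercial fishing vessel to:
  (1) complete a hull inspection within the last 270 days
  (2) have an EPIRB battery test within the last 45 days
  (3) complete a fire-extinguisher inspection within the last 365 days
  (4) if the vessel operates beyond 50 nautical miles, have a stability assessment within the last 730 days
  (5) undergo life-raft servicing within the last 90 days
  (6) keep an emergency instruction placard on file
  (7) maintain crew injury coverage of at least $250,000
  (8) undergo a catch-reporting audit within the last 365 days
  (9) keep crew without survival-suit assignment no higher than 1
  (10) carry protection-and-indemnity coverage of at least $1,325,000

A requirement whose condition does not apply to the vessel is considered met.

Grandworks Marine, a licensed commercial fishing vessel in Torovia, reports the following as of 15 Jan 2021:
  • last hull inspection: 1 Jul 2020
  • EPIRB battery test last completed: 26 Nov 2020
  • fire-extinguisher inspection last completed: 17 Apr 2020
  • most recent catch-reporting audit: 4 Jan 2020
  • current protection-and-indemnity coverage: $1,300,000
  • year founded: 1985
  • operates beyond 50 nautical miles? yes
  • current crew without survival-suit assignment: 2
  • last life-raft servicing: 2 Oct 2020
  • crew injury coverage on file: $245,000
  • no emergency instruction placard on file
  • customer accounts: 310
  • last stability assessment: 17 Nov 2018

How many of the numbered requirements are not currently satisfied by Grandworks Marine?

1. hull inspection 198 days ago vs limit 270 → met
2. EPIRB battery test 50 days ago vs limit 45 → not met
3. fire-extinguisher inspection 273 days ago vs limit 365 → met
4. condition 'operates beyond 50 nautical miles' holds; stability assessment 790 days ago vs limit 730 → not met
5. life-raft servicing 105 days ago vs limit 90 → not met
6. emergency instruction placard absent → not met
7. crew injury coverage $245,000 < $250,000 → not met
8. catch-reporting audit 377 days ago vs limit 365 → not met
9. crew without survival-suit assignment 2 > 1 → not met
10. protection-and-indemnity coverage $1,300,000 < $1,325,000 → not met
Not met: 8 of 10

8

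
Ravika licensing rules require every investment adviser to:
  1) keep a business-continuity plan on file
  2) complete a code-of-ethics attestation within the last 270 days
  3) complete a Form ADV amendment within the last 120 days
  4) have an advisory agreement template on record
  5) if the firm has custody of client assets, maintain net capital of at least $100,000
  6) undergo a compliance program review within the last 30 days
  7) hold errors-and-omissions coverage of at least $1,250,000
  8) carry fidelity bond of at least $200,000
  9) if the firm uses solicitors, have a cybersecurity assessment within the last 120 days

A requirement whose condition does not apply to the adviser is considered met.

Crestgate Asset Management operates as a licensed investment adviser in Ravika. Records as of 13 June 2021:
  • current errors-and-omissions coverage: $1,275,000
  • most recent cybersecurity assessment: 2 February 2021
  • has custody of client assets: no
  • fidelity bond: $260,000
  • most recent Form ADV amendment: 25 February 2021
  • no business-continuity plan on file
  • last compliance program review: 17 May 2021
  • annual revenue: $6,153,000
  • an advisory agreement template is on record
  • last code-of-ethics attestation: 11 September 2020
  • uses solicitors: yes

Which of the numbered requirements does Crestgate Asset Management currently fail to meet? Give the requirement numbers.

1, 2, 9

1. business-continuity plan absent → not met
2. code-of-ethics attestation 275 days ago vs limit 270 → not met
3. Form ADV amendment 108 days ago vs limit 120 → met
4. advisory agreement template present → met
5. condition 'has custody of client assets' does not hold → requirement n/a → met
6. compliance program review 27 days ago vs limit 30 → met
7. errors-and-omissions coverage $1,275,000 ≥ $1,250,000 → met
8. fidelity bond $260,000 ≥ $200,000 → met
9. condition 'uses solicitors' holds; cybersecurity assessment 131 days ago vs limit 120 → not met
Not met: 1, 2, 9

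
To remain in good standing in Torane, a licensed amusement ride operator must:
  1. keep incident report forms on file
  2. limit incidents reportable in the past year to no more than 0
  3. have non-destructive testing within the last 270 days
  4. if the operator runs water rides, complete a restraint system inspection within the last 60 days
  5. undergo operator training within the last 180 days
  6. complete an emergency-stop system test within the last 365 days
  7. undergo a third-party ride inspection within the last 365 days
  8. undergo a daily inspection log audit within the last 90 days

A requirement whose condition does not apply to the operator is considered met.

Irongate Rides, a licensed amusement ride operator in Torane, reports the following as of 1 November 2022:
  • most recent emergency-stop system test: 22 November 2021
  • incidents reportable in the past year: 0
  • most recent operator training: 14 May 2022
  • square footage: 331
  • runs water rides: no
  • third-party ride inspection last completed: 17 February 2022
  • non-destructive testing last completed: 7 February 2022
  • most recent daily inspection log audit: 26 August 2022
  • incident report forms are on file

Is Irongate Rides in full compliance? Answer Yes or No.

1. incident report forms present → met
2. incidents reportable in the past year 0 ≤ 0 → met
3. non-destructive testing 267 days ago vs limit 270 → met
4. condition 'runs water rides' does not hold → requirement n/a → met
5. operator training 171 days ago vs limit 180 → met
6. emergency-stop system test 344 days ago vs limit 365 → met
7. third-party ride inspection 257 days ago vs limit 365 → met
8. daily inspection log audit 67 days ago vs limit 90 → met
All met.

Yes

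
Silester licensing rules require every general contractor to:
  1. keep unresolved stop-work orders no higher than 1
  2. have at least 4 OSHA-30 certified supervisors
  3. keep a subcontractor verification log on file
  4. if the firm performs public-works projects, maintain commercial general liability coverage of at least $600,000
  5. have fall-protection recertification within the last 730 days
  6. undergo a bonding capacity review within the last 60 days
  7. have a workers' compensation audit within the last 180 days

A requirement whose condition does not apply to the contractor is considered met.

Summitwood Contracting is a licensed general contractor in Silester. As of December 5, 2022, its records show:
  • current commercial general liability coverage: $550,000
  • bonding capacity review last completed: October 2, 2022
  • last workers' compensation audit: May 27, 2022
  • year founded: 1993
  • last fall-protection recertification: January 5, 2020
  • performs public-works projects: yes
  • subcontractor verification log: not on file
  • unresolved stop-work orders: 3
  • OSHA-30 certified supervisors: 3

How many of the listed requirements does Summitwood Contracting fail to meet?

7

1. unresolved stop-work orders 3 > 1 → not met
2. OSHA-30 certified supervisors 3 < 4 → not met
3. subcontractor verification log absent → not met
4. condition 'performs public-works projects' holds; commercial general liability coverage $550,000 < $600,000 → not met
5. fall-protection recertification 1065 days ago vs limit 730 → not met
6. bonding capacity review 64 days ago vs limit 60 → not met
7. workers' compensation audit 192 days ago vs limit 180 → not met
Not met: 7 of 7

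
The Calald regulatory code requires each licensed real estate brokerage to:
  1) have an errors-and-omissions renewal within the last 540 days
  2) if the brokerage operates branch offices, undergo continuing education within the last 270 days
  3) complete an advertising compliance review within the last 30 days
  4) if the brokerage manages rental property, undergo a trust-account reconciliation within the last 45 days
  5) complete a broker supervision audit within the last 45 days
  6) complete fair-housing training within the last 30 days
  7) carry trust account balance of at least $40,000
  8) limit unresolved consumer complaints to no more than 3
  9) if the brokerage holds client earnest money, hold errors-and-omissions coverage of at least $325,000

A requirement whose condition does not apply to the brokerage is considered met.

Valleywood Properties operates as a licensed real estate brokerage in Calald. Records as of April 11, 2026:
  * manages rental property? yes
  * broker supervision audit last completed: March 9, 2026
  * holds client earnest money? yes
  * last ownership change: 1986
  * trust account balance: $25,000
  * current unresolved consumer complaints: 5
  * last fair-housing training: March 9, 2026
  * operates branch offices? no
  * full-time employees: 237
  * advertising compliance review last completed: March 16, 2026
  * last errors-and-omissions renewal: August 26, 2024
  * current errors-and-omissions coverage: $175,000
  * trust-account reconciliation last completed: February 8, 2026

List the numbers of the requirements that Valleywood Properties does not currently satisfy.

1, 4, 6, 7, 8, 9

1. errors-and-omissions renewal 593 days ago vs limit 540 → not met
2. condition 'operates branch offices' does not hold → requirement n/a → met
3. advertising compliance review 26 days ago vs limit 30 → met
4. condition 'manages rental property' holds; trust-account reconciliation 62 days ago vs limit 45 → not met
5. broker supervision audit 33 days ago vs limit 45 → met
6. fair-housing training 33 days ago vs limit 30 → not met
7. trust account balance $25,000 < $40,000 → not met
8. unresolved consumer complaints 5 > 3 → not met
9. condition 'holds client earnest money' holds; errors-and-omissions coverage $175,000 < $325,000 → not met
Not met: 1, 4, 6, 7, 8, 9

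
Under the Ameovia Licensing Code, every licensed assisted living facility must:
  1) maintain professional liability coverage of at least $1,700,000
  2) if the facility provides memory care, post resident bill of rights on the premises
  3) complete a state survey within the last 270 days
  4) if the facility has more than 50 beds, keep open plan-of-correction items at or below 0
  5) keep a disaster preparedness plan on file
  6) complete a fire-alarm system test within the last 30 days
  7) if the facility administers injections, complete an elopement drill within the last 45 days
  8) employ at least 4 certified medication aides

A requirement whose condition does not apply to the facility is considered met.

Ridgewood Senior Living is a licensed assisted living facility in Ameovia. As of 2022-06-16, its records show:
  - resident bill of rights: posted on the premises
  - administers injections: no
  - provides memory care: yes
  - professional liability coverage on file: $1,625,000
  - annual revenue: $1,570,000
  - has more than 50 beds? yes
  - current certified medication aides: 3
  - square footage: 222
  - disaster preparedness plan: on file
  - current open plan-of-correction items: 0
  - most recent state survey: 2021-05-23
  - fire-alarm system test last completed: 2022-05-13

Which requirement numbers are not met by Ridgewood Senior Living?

1, 3, 6, 8

1. professional liability coverage $1,625,000 < $1,700,000 → not met
2. condition 'provides memory care' holds; resident bill of rights present → met
3. state survey 389 days ago vs limit 270 → not met
4. condition 'has more than 50 beds' holds; open plan-of-correction items 0 ≤ 0 → met
5. disaster preparedness plan present → met
6. fire-alarm system test 34 days ago vs limit 30 → not met
7. condition 'administers injections' does not hold → requirement n/a → met
8. certified medication aides 3 < 4 → not met
Not met: 1, 3, 6, 8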